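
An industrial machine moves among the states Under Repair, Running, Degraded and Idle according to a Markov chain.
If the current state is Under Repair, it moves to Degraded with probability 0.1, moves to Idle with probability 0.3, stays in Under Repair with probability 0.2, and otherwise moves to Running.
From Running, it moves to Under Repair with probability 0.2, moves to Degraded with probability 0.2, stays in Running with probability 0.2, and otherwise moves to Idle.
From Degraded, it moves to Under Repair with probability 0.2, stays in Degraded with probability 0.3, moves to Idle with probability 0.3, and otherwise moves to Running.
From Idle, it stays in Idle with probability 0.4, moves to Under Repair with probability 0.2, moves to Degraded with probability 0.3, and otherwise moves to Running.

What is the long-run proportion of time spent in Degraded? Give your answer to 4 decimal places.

Let the stationary distribution be π with π = πP and π_1 + π_2 + π_3 + π_4 = 1.
π_1 = 0.2·π_1 + 0.2·π_2 + 0.2·π_3 + 0.2·π_4
π_2 = 0.4·π_1 + 0.2·π_2 + 0.2·π_3 + 0.1·π_4
π_3 = 0.1·π_1 + 0.2·π_2 + 0.3·π_3 + 0.3·π_4
Solving with the normalization constraint gives π = (0.2000, 0.2044, 0.2396, 0.3560).
So the stationary probability of Degraded is 0.2396.

0.2396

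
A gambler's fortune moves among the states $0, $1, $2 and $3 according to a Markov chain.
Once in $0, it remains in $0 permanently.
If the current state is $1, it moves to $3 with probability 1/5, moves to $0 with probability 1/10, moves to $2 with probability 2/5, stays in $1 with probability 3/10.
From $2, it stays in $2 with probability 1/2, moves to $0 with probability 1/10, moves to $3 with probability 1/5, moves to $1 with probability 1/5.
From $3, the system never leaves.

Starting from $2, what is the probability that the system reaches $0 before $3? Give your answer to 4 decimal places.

Let h(s) be the probability of absorption at $0 starting from transient state s. Then h($0) = 1 and h($3) = 0. By first-step analysis:
h($1) = 0.1·1 + 0.3·h($1) + 0.4·h($2) + 0.2·0
h($2) = 0.1·1 + 0.2·h($1) + 0.5·h($2) + 0.2·0
Solving: h($1) = 0.3333, h($2) = 0.3333.
Starting from $2, the probability is 0.3333.

0.3333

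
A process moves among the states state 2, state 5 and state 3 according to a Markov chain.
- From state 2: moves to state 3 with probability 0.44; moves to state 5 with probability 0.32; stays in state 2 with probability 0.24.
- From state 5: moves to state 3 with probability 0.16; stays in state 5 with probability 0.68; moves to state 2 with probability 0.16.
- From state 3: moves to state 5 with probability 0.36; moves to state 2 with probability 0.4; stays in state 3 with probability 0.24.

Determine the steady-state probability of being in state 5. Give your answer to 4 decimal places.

Let the stationary distribution be π with π = πP and π_1 + π_2 + π_3 = 1.
π_1 = 0.24·π_1 + 0.16·π_2 + 0.4·π_3
π_2 = 0.32·π_1 + 0.68·π_2 + 0.36·π_3
Solving with the normalization constraint gives π = (0.2382, 0.5154, 0.2464).
So the stationary probability of state 5 is 0.5154.

0.5154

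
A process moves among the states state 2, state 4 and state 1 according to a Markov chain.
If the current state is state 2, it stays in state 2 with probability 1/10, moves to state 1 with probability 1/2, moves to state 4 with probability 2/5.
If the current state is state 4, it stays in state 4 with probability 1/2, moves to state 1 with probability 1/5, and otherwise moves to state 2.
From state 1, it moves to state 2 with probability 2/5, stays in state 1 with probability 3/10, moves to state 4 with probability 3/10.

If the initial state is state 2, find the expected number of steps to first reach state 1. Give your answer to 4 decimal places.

2.7273

Let t(s) be the expected number of steps to first reach state 1 from state s, with t(state 1) = 0. Conditioning on the first step:
t(state 2) = 1 + 0.1·t(state 2) + 0.4·t(state 4)
t(state 4) = 1 + 0.3·t(state 2) + 0.5·t(state 4)
Solving: t(state 2) = 2.7273, t(state 4) = 3.6364.
Expected steps from state 2 to state 1: 2.7273.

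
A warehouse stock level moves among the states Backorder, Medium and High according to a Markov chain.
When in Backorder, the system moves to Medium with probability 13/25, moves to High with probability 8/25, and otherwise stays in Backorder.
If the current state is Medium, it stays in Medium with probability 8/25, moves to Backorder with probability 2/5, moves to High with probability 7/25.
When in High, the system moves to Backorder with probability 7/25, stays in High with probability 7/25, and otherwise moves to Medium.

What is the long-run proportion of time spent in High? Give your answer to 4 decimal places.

Let the stationary distribution be π with π = πP and π_1 + π_2 + π_3 = 1.
π_1 = 0.16·π_1 + 0.4·π_2 + 0.28·π_3
π_2 = 0.52·π_1 + 0.32·π_2 + 0.44·π_3
Solving with the normalization constraint gives π = (0.2943, 0.4139, 0.2918).
So the stationary probability of High is 0.2918.

0.2918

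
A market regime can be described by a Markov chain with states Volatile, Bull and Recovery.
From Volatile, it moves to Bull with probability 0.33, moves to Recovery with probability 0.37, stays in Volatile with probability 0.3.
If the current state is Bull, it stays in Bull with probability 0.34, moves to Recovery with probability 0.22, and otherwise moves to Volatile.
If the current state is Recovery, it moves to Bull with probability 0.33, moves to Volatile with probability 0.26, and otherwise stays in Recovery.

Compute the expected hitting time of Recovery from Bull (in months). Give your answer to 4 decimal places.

Let t(s) be the expected number of months to first reach Recovery from state s, with t(Recovery) = 0. Conditioning on the first month:
t(Volatile) = 1 + 0.3·t(Volatile) + 0.33·t(Bull)
t(Bull) = 1 + 0.44·t(Volatile) + 0.34·t(Bull)
Solving: t(Volatile) = 3.1250, t(Bull) = 3.5985.
Expected months from Bull to Recovery: 3.5985.

3.5985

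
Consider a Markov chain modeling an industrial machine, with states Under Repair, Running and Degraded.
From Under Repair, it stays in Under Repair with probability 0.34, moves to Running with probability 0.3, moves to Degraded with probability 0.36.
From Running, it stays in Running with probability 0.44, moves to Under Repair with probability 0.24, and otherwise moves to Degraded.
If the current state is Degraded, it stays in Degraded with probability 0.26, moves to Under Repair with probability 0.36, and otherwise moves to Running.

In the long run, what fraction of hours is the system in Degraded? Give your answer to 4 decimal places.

0.3135

Let the stationary distribution be π with π = πP and π_1 + π_2 + π_3 = 1.
π_1 = 0.34·π_1 + 0.24·π_2 + 0.36·π_3
π_2 = 0.3·π_1 + 0.44·π_2 + 0.38·π_3
Solving with the normalization constraint gives π = (0.3085, 0.3780, 0.3135).
So the stationary probability of Degraded is 0.3135.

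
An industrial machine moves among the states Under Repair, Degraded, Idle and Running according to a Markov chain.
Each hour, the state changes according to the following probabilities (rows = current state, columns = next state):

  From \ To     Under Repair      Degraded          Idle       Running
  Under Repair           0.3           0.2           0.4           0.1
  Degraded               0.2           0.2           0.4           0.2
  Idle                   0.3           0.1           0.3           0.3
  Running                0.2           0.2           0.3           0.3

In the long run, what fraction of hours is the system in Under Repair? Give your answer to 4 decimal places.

0.2603

Let the stationary distribution be π with π = πP and π_1 + π_2 + π_3 + π_4 = 1.
π_1 = 0.3·π_1 + 0.2·π_2 + 0.3·π_3 + 0.2·π_4
π_2 = 0.2·π_1 + 0.2·π_2 + 0.1·π_3 + 0.2·π_4
π_3 = 0.4·π_1 + 0.4·π_2 + 0.3·π_3 + 0.3·π_4
Solving with the normalization constraint gives π = (0.2603, 0.1657, 0.3426, 0.2314).
So the stationary probability of Under Repair is 0.2603.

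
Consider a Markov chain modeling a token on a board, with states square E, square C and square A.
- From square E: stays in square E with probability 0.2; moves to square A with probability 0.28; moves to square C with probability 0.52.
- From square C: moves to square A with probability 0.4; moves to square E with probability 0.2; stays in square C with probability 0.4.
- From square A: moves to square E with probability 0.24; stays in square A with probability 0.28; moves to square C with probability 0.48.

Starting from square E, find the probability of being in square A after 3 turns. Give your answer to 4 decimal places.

0.3336

Propagate the distribution vector 3 turns from square E.
After 0 turns: (1.0000, 0.0000, 0.0000)
After 1 turn: (0.2000, 0.5200, 0.2800)
After 2 turns: (0.2112, 0.4464, 0.3424)
After 3 turns: (0.2137, 0.4527, 0.3336)
P(in square A after 3 turns) = 0.3336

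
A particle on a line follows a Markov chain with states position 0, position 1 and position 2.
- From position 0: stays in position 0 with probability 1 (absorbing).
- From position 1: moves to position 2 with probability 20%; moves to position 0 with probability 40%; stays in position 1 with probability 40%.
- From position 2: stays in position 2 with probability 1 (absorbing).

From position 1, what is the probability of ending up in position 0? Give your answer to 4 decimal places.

Let h(s) be the probability of absorption at position 0 starting from transient state s. Then h(position 0) = 1 and h(position 2) = 0. By first-step analysis:
h(position 1) = 0.4·1 + 0.4·h(position 1) + 0.2·0
Solving: h(position 1) = 0.6667.
Starting from position 1, the probability is 0.6667.

0.6667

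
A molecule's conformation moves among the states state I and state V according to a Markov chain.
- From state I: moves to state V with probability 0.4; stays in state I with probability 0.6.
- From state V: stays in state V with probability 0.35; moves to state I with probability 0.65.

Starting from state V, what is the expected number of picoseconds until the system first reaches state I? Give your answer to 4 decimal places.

1.5385

Let t(s) be the expected number of picoseconds to first reach state I from state s, with t(state I) = 0. Conditioning on the first picosecond:
t(state V) = 1 + 0.35·t(state V)
Solving: t(state V) = 1.5385.
Expected picoseconds from state V to state I: 1.5385.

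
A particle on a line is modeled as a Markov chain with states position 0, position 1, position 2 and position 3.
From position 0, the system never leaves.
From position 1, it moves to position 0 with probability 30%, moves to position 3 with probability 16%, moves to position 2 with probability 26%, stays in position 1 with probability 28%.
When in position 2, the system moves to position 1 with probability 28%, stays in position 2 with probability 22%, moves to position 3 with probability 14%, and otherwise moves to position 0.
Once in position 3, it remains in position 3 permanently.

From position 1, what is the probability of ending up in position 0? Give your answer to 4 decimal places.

0.6702

Let h(s) be the probability of absorption at position 0 starting from transient state s. Then h(position 0) = 1 and h(position 3) = 0. By first-step analysis:
h(position 1) = 0.3·1 + 0.28·h(position 1) + 0.26·h(position 2) + 0.16·0
h(position 2) = 0.36·1 + 0.28·h(position 1) + 0.22·h(position 2) + 0.14·0
Solving: h(position 1) = 0.6702, h(position 2) = 0.7021.
Starting from position 1, the probability is 0.6702.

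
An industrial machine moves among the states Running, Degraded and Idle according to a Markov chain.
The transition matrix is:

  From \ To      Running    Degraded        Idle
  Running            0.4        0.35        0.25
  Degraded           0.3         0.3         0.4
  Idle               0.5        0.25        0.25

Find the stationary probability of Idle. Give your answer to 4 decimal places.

Let the stationary distribution be π with π = πP and π_1 + π_2 + π_3 = 1.
π_1 = 0.4·π_1 + 0.3·π_2 + 0.5·π_3
π_2 = 0.35·π_1 + 0.3·π_2 + 0.25·π_3
Solving with the normalization constraint gives π = (0.3991, 0.3052, 0.2958).
So the stationary probability of Idle is 0.2958.

0.2958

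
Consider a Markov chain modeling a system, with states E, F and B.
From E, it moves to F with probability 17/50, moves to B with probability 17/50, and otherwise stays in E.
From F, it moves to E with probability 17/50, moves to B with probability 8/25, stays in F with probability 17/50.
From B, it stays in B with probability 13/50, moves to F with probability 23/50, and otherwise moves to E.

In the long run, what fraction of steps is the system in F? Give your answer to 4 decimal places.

Let the stationary distribution be π with π = πP and π_1 + π_2 + π_3 = 1.
π_1 = 0.32·π_1 + 0.34·π_2 + 0.28·π_3
π_2 = 0.34·π_1 + 0.34·π_2 + 0.46·π_3
Solving with the normalization constraint gives π = (0.3152, 0.3769, 0.3078).
So the stationary probability of F is 0.3769.

0.3769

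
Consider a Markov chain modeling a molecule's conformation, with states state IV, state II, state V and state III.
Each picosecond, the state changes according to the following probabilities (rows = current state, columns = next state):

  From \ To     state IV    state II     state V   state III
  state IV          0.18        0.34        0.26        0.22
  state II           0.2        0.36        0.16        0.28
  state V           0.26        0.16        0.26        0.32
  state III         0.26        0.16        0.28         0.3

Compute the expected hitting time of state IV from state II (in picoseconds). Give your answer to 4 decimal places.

Let t(s) be the expected number of picoseconds to first reach state IV from state s, with t(state IV) = 0. Conditioning on the first picosecond:
t(state II) = 1 + 0.36·t(state II) + 0.16·t(state V) + 0.28·t(state III)
t(state V) = 1 + 0.16·t(state II) + 0.26·t(state V) + 0.32·t(state III)
t(state III) = 1 + 0.16·t(state II) + 0.28·t(state V) + 0.3·t(state III)
Solving: t(state II) = 4.3347, t(state V) = 4.0323, t(state III) = 4.0323.
Expected picoseconds from state II to state IV: 4.3347.

4.3347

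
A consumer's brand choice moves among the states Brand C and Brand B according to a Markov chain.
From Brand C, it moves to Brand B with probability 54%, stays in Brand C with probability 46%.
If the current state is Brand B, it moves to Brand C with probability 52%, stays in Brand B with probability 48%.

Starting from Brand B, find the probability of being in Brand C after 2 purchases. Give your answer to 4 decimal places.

Sum over the intermediate state after 1 purchase:
P = P(Brand B→Brand C)·P(Brand C→Brand C) + P(Brand B→Brand B)·P(Brand B→Brand C)
  = 0.52×0.46 + 0.48×0.52
  = 0.2392 + 0.2496 = 0.4888

0.4888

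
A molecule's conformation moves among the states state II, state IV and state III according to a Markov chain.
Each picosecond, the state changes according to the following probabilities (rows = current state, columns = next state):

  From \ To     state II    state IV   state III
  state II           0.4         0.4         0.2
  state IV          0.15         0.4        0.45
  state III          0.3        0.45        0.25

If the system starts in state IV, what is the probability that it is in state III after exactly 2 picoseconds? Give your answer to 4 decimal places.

0.3225

Sum over the intermediate state after 1 picosecond:
P = P(state IV→state II)·P(state II→state III) + P(state IV→state IV)·P(state IV→state III) + P(state IV→state III)·P(state III→state III)
  = 0.15×0.2 + 0.4×0.45 + 0.45×0.25
  = 0.0300 + 0.1800 + 0.1125 = 0.3225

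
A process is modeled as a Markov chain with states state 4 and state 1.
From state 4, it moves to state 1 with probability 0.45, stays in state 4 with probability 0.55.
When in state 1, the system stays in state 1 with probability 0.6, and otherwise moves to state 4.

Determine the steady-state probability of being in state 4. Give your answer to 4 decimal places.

0.4706

Let the stationary distribution be π with π = πP and π_1 + π_2 = 1.
π_1 = 0.55·π_1 + 0.4·π_2
Solving with the normalization constraint gives π = (0.4706, 0.5294).
So the stationary probability of state 4 is 0.4706.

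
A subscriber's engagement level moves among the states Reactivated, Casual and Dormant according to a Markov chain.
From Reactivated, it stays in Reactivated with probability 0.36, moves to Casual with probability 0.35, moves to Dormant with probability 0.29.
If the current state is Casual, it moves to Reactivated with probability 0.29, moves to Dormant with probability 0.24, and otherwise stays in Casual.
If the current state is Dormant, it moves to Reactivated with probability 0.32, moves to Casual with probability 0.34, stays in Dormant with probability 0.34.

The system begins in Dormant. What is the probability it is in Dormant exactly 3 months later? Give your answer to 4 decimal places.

Propagate the distribution vector 3 months from Dormant.
After 0 months: (0.0000, 0.0000, 1.0000)
After 1 month: (0.3200, 0.3400, 0.3400)
After 2 months: (0.3226, 0.3874, 0.2900)
After 3 months: (0.3213, 0.3936, 0.2851)
P(in Dormant after 3 months) = 0.2851

0.2851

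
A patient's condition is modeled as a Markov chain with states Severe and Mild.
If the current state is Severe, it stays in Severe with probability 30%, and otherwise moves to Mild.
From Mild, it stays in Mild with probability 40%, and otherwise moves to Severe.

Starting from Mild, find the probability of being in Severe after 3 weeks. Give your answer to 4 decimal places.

0.4740

Propagate the distribution vector 3 weeks from Mild.
After 0 weeks: (0.0000, 1.0000)
After 1 week: (0.6000, 0.4000)
After 2 weeks: (0.4200, 0.5800)
After 3 weeks: (0.4740, 0.5260)
P(in Severe after 3 weeks) = 0.4740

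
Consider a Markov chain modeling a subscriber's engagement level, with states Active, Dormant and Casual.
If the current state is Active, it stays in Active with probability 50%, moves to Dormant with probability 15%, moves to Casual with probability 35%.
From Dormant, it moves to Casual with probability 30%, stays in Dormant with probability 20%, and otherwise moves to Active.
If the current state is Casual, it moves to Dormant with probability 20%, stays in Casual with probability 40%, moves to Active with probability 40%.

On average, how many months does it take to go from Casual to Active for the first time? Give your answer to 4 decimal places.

Let t(s) be the expected number of months to first reach Active from state s, with t(Active) = 0. Conditioning on the first month:
t(Dormant) = 1 + 0.2·t(Dormant) + 0.3·t(Casual)
t(Casual) = 1 + 0.2·t(Dormant) + 0.4·t(Casual)
Solving: t(Dormant) = 2.1429, t(Casual) = 2.3810.
Expected months from Casual to Active: 2.3810.

2.3810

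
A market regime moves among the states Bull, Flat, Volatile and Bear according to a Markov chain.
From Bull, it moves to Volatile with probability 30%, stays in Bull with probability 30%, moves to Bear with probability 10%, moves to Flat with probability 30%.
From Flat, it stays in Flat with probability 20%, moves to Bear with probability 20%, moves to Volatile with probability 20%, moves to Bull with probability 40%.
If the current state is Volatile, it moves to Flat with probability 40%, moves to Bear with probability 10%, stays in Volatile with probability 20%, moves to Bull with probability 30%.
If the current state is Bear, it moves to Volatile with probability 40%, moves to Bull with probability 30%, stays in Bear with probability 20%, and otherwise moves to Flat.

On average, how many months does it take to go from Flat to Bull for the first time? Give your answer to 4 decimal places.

2.7869

Let t(s) be the expected number of months to first reach Bull from state s, with t(Bull) = 0. Conditioning on the first month:
t(Flat) = 1 + 0.2·t(Flat) + 0.2·t(Volatile) + 0.2·t(Bear)
t(Volatile) = 1 + 0.4·t(Flat) + 0.2·t(Volatile) + 0.1·t(Bear)
t(Bear) = 1 + 0.1·t(Flat) + 0.4·t(Volatile) + 0.2·t(Bear)
Solving: t(Flat) = 2.7869, t(Volatile) = 3.0328, t(Bear) = 3.1148.
Expected months from Flat to Bull: 2.7869.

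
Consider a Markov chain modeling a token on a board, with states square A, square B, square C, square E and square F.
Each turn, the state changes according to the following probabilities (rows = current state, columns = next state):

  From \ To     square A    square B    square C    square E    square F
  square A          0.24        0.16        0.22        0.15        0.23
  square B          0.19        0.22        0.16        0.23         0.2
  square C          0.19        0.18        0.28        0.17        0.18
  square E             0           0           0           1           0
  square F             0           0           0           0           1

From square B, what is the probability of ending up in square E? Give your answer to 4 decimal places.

0.5002

Let h(s) be the probability of absorption at square E starting from transient state s. Then h(square E) = 1 and h(square F) = 0. By first-step analysis:
h(square A) = 0.24·h(square A) + 0.16·h(square B) + 0.22·h(square C) + 0.15·1 + 0.23·0
h(square B) = 0.19·h(square A) + 0.22·h(square B) + 0.16·h(square C) + 0.23·1 + 0.2·0
h(square C) = 0.19·h(square A) + 0.18·h(square B) + 0.28·h(square C) + 0.17·1 + 0.18·0
Solving: h(square A) = 0.4409, h(square B) = 0.5002, h(square C) = 0.4775.
Starting from square B, the probability is 0.5002.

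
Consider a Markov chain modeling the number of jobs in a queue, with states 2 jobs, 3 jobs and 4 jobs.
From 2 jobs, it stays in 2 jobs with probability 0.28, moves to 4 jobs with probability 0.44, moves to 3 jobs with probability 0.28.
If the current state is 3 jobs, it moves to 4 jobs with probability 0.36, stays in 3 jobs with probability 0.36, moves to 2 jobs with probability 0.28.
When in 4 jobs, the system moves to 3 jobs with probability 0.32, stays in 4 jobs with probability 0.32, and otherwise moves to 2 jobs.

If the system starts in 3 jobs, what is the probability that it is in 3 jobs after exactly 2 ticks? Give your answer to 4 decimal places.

0.3232

Sum over the intermediate state after 1 tick:
P = P(3 jobs→2 jobs)·P(2 jobs→3 jobs) + P(3 jobs→3 jobs)·P(3 jobs→3 jobs) + P(3 jobs→4 jobs)·P(4 jobs→3 jobs)
  = 0.28×0.28 + 0.36×0.36 + 0.36×0.32
  = 0.0784 + 0.1296 + 0.1152 = 0.3232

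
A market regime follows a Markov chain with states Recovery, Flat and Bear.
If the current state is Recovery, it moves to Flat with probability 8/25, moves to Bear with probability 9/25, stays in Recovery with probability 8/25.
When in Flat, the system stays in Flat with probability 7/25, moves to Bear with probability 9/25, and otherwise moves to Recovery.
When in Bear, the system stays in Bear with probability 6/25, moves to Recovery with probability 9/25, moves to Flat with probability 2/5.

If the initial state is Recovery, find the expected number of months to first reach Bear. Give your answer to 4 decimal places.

Let t(s) be the expected number of months to first reach Bear from state s, with t(Bear) = 0. Conditioning on the first month:
t(Recovery) = 1 + 0.32·t(Recovery) + 0.32·t(Flat)
t(Flat) = 1 + 0.36·t(Recovery) + 0.28·t(Flat)
Solving: t(Recovery) = 2.7778, t(Flat) = 2.7778.
Expected months from Recovery to Bear: 2.7778.

2.7778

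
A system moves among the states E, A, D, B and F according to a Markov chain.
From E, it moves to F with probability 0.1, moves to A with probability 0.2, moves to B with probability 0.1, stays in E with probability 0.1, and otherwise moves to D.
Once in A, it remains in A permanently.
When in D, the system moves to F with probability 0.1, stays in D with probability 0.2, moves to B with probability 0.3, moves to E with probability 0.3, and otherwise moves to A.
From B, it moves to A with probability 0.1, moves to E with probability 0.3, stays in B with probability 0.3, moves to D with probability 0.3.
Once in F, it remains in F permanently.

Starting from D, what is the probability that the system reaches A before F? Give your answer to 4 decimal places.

0.6250

Let h(s) be the probability of absorption at A starting from transient state s. Then h(A) = 1 and h(F) = 0. By first-step analysis:
h(E) = 0.1·h(E) + 0.2·1 + 0.5·h(D) + 0.1·h(B) + 0.1·0
h(D) = 0.3·h(E) + 0.1·1 + 0.2·h(D) + 0.3·h(B) + 0.1·0
h(B) = 0.3·h(E) + 0.1·1 + 0.3·h(D) + 0.3·h(B)
Solving: h(E) = 0.6458, h(D) = 0.6250, h(B) = 0.6875.
Starting from D, the probability is 0.6250.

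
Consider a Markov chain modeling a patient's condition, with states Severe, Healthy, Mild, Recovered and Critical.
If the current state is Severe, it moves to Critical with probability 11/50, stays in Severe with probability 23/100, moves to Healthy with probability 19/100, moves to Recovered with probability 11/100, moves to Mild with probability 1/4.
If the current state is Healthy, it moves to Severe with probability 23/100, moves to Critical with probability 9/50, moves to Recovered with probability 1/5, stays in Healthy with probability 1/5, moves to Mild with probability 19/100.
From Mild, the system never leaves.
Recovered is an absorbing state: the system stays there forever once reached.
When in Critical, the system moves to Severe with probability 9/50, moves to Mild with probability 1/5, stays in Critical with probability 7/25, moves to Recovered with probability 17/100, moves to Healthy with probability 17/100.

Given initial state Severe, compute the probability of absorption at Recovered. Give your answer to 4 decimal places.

Let h(s) be the probability of absorption at Recovered starting from transient state s. Then h(Recovered) = 1 and h(Mild) = 0. By first-step analysis:
h(Severe) = 0.23·h(Severe) + 0.19·h(Healthy) + 0.25·0 + 0.11·1 + 0.22·h(Critical)
h(Healthy) = 0.23·h(Severe) + 0.2·h(Healthy) + 0.19·0 + 0.2·1 + 0.18·h(Critical)
h(Critical) = 0.18·h(Severe) + 0.17·h(Healthy) + 0.2·0 + 0.17·1 + 0.28·h(Critical)
Solving: h(Severe) = 0.3817, h(Healthy) = 0.4587, h(Critical) = 0.4398.
Starting from Severe, the probability is 0.3817.

0.3817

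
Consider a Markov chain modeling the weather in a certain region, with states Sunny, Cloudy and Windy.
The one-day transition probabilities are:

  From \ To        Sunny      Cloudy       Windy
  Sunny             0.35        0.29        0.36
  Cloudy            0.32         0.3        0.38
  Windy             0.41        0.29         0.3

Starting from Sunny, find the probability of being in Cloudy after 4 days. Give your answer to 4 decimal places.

0.2929

Propagate the distribution vector 4 days from Sunny.
After 0 days: (1.0000, 0.0000, 0.0000)
After 1 day: (0.3500, 0.2900, 0.3600)
After 2 days: (0.3629, 0.2929, 0.3442)
After 3 days: (0.3619, 0.2929, 0.3452)
After 4 days: (0.3619, 0.2929, 0.3451)
P(in Cloudy after 4 days) = 0.2929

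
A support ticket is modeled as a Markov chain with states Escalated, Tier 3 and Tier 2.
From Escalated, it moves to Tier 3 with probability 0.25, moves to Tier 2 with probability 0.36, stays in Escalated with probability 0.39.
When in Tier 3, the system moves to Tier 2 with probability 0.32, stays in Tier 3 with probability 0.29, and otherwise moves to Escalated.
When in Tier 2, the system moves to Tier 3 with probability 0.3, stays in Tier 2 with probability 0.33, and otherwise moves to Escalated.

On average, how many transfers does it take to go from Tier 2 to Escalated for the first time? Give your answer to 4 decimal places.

2.6600

Let t(s) be the expected number of transfers to first reach Escalated from state s, with t(Escalated) = 0. Conditioning on the first transfer:
t(Tier 3) = 1 + 0.29·t(Tier 3) + 0.32·t(Tier 2)
t(Tier 2) = 1 + 0.3·t(Tier 3) + 0.33·t(Tier 2)
Solving: t(Tier 3) = 2.6073, t(Tier 2) = 2.6600.
Expected transfers from Tier 2 to Escalated: 2.6600.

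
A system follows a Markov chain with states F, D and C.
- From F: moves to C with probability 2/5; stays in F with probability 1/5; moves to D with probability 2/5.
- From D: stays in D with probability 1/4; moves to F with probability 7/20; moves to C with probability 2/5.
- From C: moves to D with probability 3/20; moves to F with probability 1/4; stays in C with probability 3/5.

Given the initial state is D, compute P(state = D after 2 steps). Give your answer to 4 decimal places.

Sum over the intermediate state after 1 step:
P = P(D→F)·P(F→D) + P(D→D)·P(D→D) + P(D→C)·P(C→D)
  = 0.35×0.4 + 0.25×0.25 + 0.4×0.15
  = 0.1400 + 0.0625 + 0.0600 = 0.2625

0.2625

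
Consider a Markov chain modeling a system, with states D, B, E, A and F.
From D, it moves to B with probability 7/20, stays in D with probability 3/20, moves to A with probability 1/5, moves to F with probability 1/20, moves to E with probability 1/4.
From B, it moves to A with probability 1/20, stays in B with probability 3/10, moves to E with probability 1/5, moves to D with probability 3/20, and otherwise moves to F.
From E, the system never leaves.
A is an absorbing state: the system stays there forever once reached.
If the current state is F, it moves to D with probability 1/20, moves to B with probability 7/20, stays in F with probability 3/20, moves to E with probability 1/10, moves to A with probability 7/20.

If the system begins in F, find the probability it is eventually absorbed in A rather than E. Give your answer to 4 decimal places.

0.6159

Let h(s) be the probability of absorption at A starting from transient state s. Then h(A) = 1 and h(E) = 0. By first-step analysis:
h(D) = 0.15·h(D) + 0.35·h(B) + 0.25·0 + 0.2·1 + 0.05·h(F)
h(B) = 0.15·h(D) + 0.3·h(B) + 0.2·0 + 0.05·1 + 0.3·h(F)
h(F) = 0.05·h(D) + 0.35·h(B) + 0.1·0 + 0.35·1 + 0.15·h(F)
Solving: h(D) = 0.4493, h(B) = 0.4317, h(F) = 0.6159.
Starting from F, the probability is 0.6159.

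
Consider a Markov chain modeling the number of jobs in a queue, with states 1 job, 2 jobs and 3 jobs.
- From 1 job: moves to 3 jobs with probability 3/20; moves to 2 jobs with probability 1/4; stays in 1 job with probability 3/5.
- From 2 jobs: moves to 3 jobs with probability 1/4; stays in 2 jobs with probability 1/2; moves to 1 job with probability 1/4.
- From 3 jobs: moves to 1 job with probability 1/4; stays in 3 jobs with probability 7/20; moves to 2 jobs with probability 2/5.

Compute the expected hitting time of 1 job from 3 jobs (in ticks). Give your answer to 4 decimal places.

Let t(s) be the expected number of ticks to first reach 1 job from state s, with t(1 job) = 0. Conditioning on the first tick:
t(2 jobs) = 1 + 0.5·t(2 jobs) + 0.25·t(3 jobs)
t(3 jobs) = 1 + 0.4·t(2 jobs) + 0.35·t(3 jobs)
Solving: t(2 jobs) = 4.0000, t(3 jobs) = 4.0000.
Expected ticks from 3 jobs to 1 job: 4.0000.

4.0000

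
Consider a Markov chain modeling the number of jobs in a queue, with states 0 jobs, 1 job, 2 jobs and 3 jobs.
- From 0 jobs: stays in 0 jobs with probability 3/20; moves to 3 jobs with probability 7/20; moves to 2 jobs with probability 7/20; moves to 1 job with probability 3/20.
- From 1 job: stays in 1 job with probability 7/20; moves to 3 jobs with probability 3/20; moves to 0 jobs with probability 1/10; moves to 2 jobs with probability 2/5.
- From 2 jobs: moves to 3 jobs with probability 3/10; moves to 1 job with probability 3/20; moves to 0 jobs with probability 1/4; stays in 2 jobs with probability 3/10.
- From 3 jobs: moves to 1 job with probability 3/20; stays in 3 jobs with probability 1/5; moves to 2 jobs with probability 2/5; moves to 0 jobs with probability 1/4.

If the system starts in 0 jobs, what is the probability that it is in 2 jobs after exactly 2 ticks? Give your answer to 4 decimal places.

0.3575

Propagate the distribution vector 2 ticks from 0 jobs.
After 0 ticks: (1.0000, 0.0000, 0.0000, 0.0000)
After 1 tick: (0.1500, 0.1500, 0.3500, 0.3500)
After 2 ticks: (0.2125, 0.1800, 0.3575, 0.2500)
P(in 2 jobs after 2 ticks) = 0.3575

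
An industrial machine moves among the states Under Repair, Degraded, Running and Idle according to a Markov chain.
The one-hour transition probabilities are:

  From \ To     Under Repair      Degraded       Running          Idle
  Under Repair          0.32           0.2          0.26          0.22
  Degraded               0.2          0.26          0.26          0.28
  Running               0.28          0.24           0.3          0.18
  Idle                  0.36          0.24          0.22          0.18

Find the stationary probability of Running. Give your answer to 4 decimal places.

Let the stationary distribution be π with π = πP and π_1 + π_2 + π_3 + π_4 = 1.
π_1 = 0.32·π_1 + 0.2·π_2 + 0.28·π_3 + 0.36·π_4
π_2 = 0.2·π_1 + 0.26·π_2 + 0.24·π_3 + 0.24·π_4
π_3 = 0.26·π_1 + 0.26·π_2 + 0.3·π_3 + 0.22·π_4
Solving with the normalization constraint gives π = (0.2902, 0.2331, 0.2619, 0.2149).
So the stationary probability of Running is 0.2619.

0.2619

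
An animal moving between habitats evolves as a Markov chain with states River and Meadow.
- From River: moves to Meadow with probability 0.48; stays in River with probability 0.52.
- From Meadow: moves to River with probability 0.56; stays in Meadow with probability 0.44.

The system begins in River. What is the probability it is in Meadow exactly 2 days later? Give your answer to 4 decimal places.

0.4608

Sum over the intermediate state after 1 day:
P = P(River→River)·P(River→Meadow) + P(River→Meadow)·P(Meadow→Meadow)
  = 0.52×0.48 + 0.48×0.44
  = 0.2496 + 0.2112 = 0.4608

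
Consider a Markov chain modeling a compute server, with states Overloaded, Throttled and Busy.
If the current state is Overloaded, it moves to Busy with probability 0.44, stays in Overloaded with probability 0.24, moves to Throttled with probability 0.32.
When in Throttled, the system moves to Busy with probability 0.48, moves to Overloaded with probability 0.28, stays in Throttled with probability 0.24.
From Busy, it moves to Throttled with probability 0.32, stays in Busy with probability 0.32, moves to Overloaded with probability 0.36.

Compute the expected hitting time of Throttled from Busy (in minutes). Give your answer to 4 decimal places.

Let t(s) be the expected number of minutes to first reach Throttled from state s, with t(Throttled) = 0. Conditioning on the first minute:
t(Overloaded) = 1 + 0.24·t(Overloaded) + 0.44·t(Busy)
t(Busy) = 1 + 0.36·t(Overloaded) + 0.32·t(Busy)
Solving: t(Overloaded) = 3.1250, t(Busy) = 3.1250.
Expected minutes from Busy to Throttled: 3.1250.

3.1250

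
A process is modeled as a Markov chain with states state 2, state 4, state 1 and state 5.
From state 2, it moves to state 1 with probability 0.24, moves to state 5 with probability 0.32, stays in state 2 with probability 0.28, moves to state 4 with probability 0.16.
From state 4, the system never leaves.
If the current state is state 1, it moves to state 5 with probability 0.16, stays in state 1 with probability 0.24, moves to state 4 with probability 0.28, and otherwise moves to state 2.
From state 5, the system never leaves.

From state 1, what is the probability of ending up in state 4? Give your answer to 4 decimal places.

0.5374

Let h(s) be the probability of absorption at state 4 starting from transient state s. Then h(state 4) = 1 and h(state 5) = 0. By first-step analysis:
h(state 2) = 0.28·h(state 2) + 0.16·1 + 0.24·h(state 1) + 0.32·0
h(state 1) = 0.32·h(state 2) + 0.28·1 + 0.24·h(state 1) + 0.16·0
Solving: h(state 2) = 0.4014, h(state 1) = 0.5374.
Starting from state 1, the probability is 0.5374.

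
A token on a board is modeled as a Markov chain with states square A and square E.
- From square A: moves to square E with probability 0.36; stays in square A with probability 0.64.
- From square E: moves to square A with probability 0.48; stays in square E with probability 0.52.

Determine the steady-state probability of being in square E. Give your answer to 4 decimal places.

0.4286

Let the stationary distribution be π with π = πP and π_1 + π_2 = 1.
π_1 = 0.64·π_1 + 0.48·π_2
Solving with the normalization constraint gives π = (0.5714, 0.4286).
So the stationary probability of square E is 0.4286.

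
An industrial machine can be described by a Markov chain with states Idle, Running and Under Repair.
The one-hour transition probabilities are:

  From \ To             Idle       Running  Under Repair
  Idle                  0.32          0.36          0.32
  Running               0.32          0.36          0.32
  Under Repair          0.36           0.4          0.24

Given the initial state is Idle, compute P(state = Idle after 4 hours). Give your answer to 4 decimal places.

Propagate the distribution vector 4 hours from Idle.
After 0 hours: (1.0000, 0.0000, 0.0000)
After 1 hour: (0.3200, 0.3600, 0.3200)
After 2 hours: (0.3328, 0.3728, 0.2944)
After 3 hours: (0.3318, 0.3718, 0.2964)
After 4 hours: (0.3319, 0.3719, 0.2963)
P(in Idle after 4 hours) = 0.3319

0.3319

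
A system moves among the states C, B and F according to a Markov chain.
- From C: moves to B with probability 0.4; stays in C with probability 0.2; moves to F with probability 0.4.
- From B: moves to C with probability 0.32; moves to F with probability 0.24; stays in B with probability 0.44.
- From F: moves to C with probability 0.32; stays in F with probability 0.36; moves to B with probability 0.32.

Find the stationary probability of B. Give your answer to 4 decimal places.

Let the stationary distribution be π with π = πP and π_1 + π_2 + π_3 = 1.
π_1 = 0.2·π_1 + 0.32·π_2 + 0.32·π_3
π_2 = 0.4·π_1 + 0.44·π_2 + 0.32·π_3
Solving with the normalization constraint gives π = (0.2857, 0.3896, 0.3247).
So the stationary probability of B is 0.3896.

0.3896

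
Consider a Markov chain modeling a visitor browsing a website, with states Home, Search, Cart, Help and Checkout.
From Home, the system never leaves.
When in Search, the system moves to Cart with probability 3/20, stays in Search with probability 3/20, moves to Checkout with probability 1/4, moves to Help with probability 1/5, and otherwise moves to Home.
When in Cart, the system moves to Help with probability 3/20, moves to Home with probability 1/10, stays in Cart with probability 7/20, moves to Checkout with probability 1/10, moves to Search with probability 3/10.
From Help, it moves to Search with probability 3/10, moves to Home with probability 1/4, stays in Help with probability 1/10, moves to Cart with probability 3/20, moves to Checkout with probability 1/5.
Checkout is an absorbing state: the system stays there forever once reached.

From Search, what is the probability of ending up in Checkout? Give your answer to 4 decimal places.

0.4900

Let h(s) be the probability of absorption at Checkout starting from transient state s. Then h(Checkout) = 1 and h(Home) = 0. By first-step analysis:
h(Search) = 0.25·0 + 0.15·h(Search) + 0.15·h(Cart) + 0.2·h(Help) + 0.25·1
h(Cart) = 0.1·0 + 0.3·h(Search) + 0.35·h(Cart) + 0.15·h(Help) + 0.1·1
h(Help) = 0.25·0 + 0.3·h(Search) + 0.15·h(Cart) + 0.1·h(Help) + 0.2·1
Solving: h(Search) = 0.4900, h(Cart) = 0.4878, h(Help) = 0.4669.
Starting from Search, the probability is 0.4900.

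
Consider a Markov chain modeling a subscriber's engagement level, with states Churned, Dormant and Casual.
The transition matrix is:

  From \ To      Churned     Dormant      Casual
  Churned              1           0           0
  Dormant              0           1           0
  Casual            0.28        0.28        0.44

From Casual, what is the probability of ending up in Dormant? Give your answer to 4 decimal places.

Let h(s) be the probability of absorption at Dormant starting from transient state s. Then h(Dormant) = 1 and h(Churned) = 0. By first-step analysis:
h(Casual) = 0.28·0 + 0.28·1 + 0.44·h(Casual)
Solving: h(Casual) = 0.5000.
Starting from Casual, the probability is 0.5000.

0.5000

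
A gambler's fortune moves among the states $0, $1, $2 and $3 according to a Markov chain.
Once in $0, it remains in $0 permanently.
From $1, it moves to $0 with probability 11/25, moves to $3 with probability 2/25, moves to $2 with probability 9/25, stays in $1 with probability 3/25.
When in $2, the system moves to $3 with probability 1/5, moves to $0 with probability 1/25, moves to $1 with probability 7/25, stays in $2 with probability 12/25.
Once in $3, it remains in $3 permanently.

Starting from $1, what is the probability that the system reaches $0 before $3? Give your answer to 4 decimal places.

Let h(s) be the probability of absorption at $0 starting from transient state s. Then h($0) = 1 and h($3) = 0. By first-step analysis:
h($1) = 0.44·1 + 0.12·h($1) + 0.36·h($2) + 0.08·0
h($2) = 0.04·1 + 0.28·h($1) + 0.48·h($2) + 0.2·0
Solving: h($1) = 0.6816, h($2) = 0.4439.
Starting from $1, the probability is 0.6816.

0.6816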